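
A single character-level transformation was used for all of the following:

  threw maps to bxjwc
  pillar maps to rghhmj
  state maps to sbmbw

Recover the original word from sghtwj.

silver

Treating letters as 0–25, the rule is x ↦ 9x + 12 (mod 26).
Reversing it on sghtwj: s(18)→3·(18−12)≡18=s; g(6)→3·(6−12)≡8=i; h(7)→3·(7−12)≡11=l; t(19)→3·(19−12)≡21=v; w(22)→3·(22−12)≡4=e; j(9)→3·(9−12)≡17=r (all mod 26).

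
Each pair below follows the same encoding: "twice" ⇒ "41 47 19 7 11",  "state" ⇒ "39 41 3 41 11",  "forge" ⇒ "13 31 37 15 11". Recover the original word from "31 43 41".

t(#20)→41 and w(#23)→47: differences scale by 2, so n = 2·pos + 1. With a=1..z=26, the number is 2·pos + 1.
Undoing it on 31 43 41: 31→(31−1)÷2=15=o, 43→(43−1)÷2=21=u, 41→(41−1)÷2=20=t.

out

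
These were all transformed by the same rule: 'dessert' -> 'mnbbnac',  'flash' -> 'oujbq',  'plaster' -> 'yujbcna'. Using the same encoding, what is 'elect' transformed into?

nunlc

Compare letters: d→m is +9, e→n is +9, s→b is +9 — a constant shift. It's a constant shift of +9 (ROT9).
On elect: e+9=n, l+9=u, e+9=n, c+9=l, t+9=c.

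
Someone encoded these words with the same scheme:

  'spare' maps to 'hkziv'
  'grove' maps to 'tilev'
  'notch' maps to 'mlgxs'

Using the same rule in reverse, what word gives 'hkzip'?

Each pair mirrors across the alphabet (s↔h, p↔k, a↔z): positions sum to 25. Letters are reflected about the middle of the alphabet (position → 25−position): Atbash.
Reversing it on hkzip: h↔s, k↔p, z↔a, i↔r, p↔k.

spark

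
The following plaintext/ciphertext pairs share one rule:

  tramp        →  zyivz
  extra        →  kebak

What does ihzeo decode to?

carve

In tramp: t→z is +6, r→y is +7, a→i is +8, m→v is +9 — the shift increases by 1 each position. Letter i (0-indexed) is shifted by i+6, so successive shifts are 6, 7, 8, ….
Decoding ihzeo: i−6=c, h−7=a, z−8=r, e−9=v, o−10=e.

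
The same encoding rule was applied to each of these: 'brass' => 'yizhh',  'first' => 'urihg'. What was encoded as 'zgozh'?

Each pair mirrors across the alphabet (b↔y, r↔i, a↔z): positions sum to 25. Letters are reflected about the middle of the alphabet (position → 25−position): Atbash.
Decoding zgozh: z↔a, g↔t, o↔l, z↔a, h↔s.

atlas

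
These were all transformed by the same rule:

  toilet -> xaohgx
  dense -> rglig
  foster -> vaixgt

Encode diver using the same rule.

robgt

Each letter's alphabet position (a=0..z=25) is mapped through 15·x+24 mod 26 — an affine cipher.
On diver: d(3)→15·3+24≡17=r; i(8)→15·8+24≡14=o; v(21)→15·21+24≡1=b; e(4)→15·4+24≡6=g; r(17)→15·17+24≡19=t (all mod 26).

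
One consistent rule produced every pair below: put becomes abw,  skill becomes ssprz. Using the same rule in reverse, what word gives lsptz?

The output letters match the input read backwards, each shifted +7: put reversed is tup. The word is reversed, then every letter is shifted forward by 7.
Decoding lsptz: shift back: l−7=e, s−7=l, p−7=i, t−7=m, z−7=s → elims; then reverse → smile.

smile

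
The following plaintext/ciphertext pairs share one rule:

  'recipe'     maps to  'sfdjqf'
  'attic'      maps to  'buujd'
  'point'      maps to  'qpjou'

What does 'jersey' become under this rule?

kfstfz

Compare letters: r→s is +1, e→f is +1, c→d is +1 — a constant shift. Each letter is shifted forward by 1 in the alphabet (a Caesar shift of +1).
On jersey: j+1=k, e+1=f, r+1=s, s+1=t, e+1=f, y+1=z.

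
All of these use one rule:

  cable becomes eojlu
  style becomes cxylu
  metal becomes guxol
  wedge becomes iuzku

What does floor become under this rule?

plwwh

c(2)→e(4) and a(0)→o(14) fit y≡21x+14 (mod 26); the inverse of 21 mod 26 is 5. Each letter's alphabet position (a=0..z=25) is mapped through 21·x+14 mod 26 — an affine cipher.
Applying it to floor: f(5)→21·5+14≡15=p; l(11)→21·11+14≡11=l; o(14)→21·14+14≡22=w; o(14)→21·14+14≡22=w; r(17)→21·17+14≡7=h (all mod 26).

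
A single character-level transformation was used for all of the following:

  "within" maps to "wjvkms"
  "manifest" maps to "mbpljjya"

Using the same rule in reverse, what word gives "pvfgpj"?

puddle

In within: w→w is +0, i→j is +1, t→v is +2, h→k is +3 — the shift increases by 1 each position. Letter i (0-indexed) is shifted by i+0, so successive shifts are 0, 1, 2, ….
Undoing it on pvfgpj: p−0=p, v−1=u, f−2=d, g−3=d, p−4=l, j−5=e.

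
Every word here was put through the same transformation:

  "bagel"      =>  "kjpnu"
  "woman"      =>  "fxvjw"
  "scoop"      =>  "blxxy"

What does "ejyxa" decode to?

vapor

Compare letters: b→k is +9, a→j is +9, g→p is +9 — a constant shift. This is a Caesar cipher with shift 9.
Undoing it on ejyxa: e−9=v, j−9=a, y−9=p, x−9=o, a−9=r.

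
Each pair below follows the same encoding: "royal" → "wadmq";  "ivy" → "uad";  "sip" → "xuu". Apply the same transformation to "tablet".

ymgqqy

Two shifts are in play — +12 for a/e/i/o/u, +5 for every other letter.
On tablet: t(cons)+5=y, a(vowel)+12=m, b(cons)+5=g, l(cons)+5=q, e(vowel)+12=q, t(cons)+5=y.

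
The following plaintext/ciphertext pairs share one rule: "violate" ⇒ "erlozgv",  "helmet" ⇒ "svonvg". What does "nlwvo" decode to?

Each pair mirrors across the alphabet (v↔e, i↔r, o↔l): positions sum to 25. Each letter is replaced by its mirror in the alphabet: a↔z, b↔y, c↔x, and so on (the Atbash cipher).
Reversing it on nlwvo: n↔m, l↔o, w↔d, v↔e, o↔l.

model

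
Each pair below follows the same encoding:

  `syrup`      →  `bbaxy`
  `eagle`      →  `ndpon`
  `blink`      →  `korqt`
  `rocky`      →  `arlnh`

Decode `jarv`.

Shifts by position in syrup: pos 0: s→b (+9), pos 1: y→b (+3), pos 2: r→a (+9), pos 3: u→x (+3) — repeating every 2. The shifts repeat in a cycle of length 2: positions 0,1,… shift by +9, +3, then the pattern repeats.
Undoing it on jarv: j−9=a, a−3=x, r−9=i, v−3=s.

axis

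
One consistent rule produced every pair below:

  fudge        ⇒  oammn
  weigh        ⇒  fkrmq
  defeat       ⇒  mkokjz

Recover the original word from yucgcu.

Shifts by position in fudge: pos 0: f→o (+9), pos 1: u→a (+6), pos 2: d→m (+9), pos 3: g→m (+6) — repeating every 2. It's a Vigenère-style cipher with numeric key [9,6]: position i shifts by key[i mod 2].
Decoding yucgcu: y−9=p, u−6=o, c−9=t, g−6=a, c−9=t, u−6=o.

potato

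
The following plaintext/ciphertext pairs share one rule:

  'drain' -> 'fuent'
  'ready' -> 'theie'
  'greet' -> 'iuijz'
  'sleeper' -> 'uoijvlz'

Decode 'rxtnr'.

In drain: d→f is +2, r→u is +3, a→e is +4, i→n is +5 — the shift increases by 1 each position. Each letter shifts forward by (position + 2), i.e. 2, 3, 4, … — the shift grows by one for each successive letter.
Reversing it on rxtnr: r−2=p, x−3=u, t−4=p, n−5=i, r−6=l.

pupil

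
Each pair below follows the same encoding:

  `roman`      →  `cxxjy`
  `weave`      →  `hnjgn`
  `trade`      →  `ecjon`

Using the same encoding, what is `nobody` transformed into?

yxmxoj

Two shifts are in play — +9 for a/e/i/o/u, +11 for every other letter.
Applying it to nobody: n(cons)+11=y, o(vowel)+9=x, b(cons)+11=m, o(vowel)+9=x, d(cons)+11=o, y(cons)+11=j.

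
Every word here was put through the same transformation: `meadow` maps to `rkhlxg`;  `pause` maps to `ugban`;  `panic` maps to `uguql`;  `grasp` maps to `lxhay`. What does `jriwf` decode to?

elbow

Letter i (0-indexed) is shifted by i+5, so successive shifts are 5, 6, 7, ….
Decoding jriwf: j−5=e, r−6=l, i−7=b, w−8=o, f−9=w.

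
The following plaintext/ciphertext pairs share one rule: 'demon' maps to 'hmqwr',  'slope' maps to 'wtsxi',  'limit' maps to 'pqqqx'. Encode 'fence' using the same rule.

Shifts by position in demon: pos 0: d→h (+4), pos 1: e→m (+8), pos 2: m→q (+4), pos 3: o→w (+8) — repeating every 2. The shifts repeat in a cycle of length 2: positions 0,1,… shift by +4, +8, then the pattern repeats.
On fence: f+4=j, e+8=m, n+4=r, c+8=k, e+4=i.

jmrki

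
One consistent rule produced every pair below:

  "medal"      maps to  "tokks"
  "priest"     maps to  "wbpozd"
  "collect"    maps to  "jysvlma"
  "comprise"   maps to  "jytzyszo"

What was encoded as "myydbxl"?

Shifts by position in medal: pos 0: m→t (+7), pos 1: e→o (+10), pos 2: d→k (+7), pos 3: a→k (+10) — repeating every 2. A repeating key of period 2 is used — shifts +7, +10 over and over.
Reversing it on myydbxl: m−7=f, y−10=o, y−7=r, d−10=t, b−7=u, x−10=n, l−7=e.

fortune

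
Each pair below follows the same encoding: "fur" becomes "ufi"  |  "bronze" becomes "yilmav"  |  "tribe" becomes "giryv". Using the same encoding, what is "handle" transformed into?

Each pair mirrors across the alphabet (f↔u, u↔f, r↔i): positions sum to 25. Each letter is replaced by its mirror in the alphabet: a↔z, b↔y, c↔x, and so on (the Atbash cipher).
On handle: h↔s, a↔z, n↔m, d↔w, l↔o, e↔v.

szmwov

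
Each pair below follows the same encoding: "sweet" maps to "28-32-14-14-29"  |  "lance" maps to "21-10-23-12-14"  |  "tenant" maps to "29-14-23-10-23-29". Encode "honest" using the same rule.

17-24-23-14-28-29

s is letter #19 and maps to 28: an offset of 9. Letters become their 1-based position plus 9 (so a→10, b→11, …).
For honest: h=8→17, o=15→24, n=14→23, e=5→14, s=19→28, t=20→29.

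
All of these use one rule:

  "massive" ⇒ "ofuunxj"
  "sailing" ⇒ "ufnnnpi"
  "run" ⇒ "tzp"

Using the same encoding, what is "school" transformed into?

The shift depends on letter class: consonant m→o is +2, but vowel a→f is +5. The rule splits by letter class: vowels +5, consonants +2.
On school: s(cons)+2=u, c(cons)+2=e, h(cons)+2=j, o(vowel)+5=t, o(vowel)+5=t, l(cons)+2=n.

uejttn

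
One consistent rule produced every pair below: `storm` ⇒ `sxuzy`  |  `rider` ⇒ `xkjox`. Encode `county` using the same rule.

The output letters match the input read backwards, each shifted +6: storm reversed is mrots. Read the word backwards and shift each letter +6.
For county: reverse → ytnuoc; then shift: y+6=e, t+6=z, n+6=t, u+6=a, o+6=u, c+6=i.

eztaui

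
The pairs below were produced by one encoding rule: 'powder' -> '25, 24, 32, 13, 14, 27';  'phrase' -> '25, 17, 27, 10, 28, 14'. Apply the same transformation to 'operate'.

Letters become their 1-based position plus 9 (so a→10, b→11, …).
For operate: o=15→24, p=16→25, e=5→14, r=18→27, a=1→10, t=20→29, e=5→14.

24, 25, 14, 27, 10, 29, 14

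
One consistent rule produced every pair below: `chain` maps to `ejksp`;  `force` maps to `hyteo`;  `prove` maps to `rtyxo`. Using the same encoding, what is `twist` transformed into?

The shift depends on letter class: consonant c→e is +2, but vowel a→k is +10. Two shifts are in play — +10 for a/e/i/o/u, +2 for every other letter.
On twist: t(cons)+2=v, w(cons)+2=y, i(vowel)+10=s, s(cons)+2=u, t(cons)+2=v.

vysuv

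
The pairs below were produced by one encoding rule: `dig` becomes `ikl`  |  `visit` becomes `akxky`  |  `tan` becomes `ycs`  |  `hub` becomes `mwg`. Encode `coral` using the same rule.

hqwcq

The shift depends on letter class: consonant d→i is +5, but vowel i→k is +2. The rule splits by letter class: vowels +2, consonants +5.
On coral: c(cons)+5=h, o(vowel)+2=q, r(cons)+5=w, a(vowel)+2=c, l(cons)+5=q.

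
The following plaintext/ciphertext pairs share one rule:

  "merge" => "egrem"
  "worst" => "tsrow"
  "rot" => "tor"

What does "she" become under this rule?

The output letters match the input read backwards: merge reversed is egrem. It's just the letters in reverse order.
Applying it to she: reverse → ehs.

ehs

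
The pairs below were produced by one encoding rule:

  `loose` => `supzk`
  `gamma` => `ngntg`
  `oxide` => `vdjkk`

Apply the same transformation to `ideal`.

The shifts repeat in a cycle of length 3: positions 0,1,… shift by +7, +6, +1, then the pattern repeats.
For ideal: i+7=p, d+6=j, e+1=f, a+7=h, l+6=r.

pjfhr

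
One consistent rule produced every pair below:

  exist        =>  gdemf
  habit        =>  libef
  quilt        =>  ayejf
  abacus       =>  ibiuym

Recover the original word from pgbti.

e(4)→g(6) and x(23)→d(3) fit y≡19x+8 (mod 26); the inverse of 19 mod 26 is 11. This is an affine cipher: with a=0,…,z=25, each position x becomes (19x+8) mod 26.
Reversing it on pgbti: p(15)→11·(15−8)≡25=z; g(6)→11·(6−8)≡4=e; b(1)→11·(1−8)≡1=b; t(19)→11·(19−8)≡17=r; i(8)→11·(8−8)≡0=a (all mod 26).

zebra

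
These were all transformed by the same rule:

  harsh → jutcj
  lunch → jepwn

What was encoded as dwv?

tub

The output letters match the input read backwards, each shifted +2: harsh reversed is hsrah. The word is reversed, then every letter is shifted forward by 2.
Undoing it on dwv: shift back: d−2=b, w−2=u, v−2=t → but; then reverse → tub.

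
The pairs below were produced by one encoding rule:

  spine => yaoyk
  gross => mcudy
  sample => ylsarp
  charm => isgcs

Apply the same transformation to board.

Shifts by position in spine: pos 0: s→y (+6), pos 1: p→a (+11), pos 2: i→o (+6), pos 3: n→y (+11) — repeating every 2. The shifts repeat in a cycle of length 2: positions 0,1,… shift by +6, +11, then the pattern repeats.
Applying it to board: b+6=h, o+11=z, a+6=g, r+11=c, d+6=j.

hzgcj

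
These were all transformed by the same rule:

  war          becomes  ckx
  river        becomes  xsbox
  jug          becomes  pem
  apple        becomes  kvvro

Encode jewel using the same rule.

The shift depends on letter class: consonant w→c is +6, but vowel a→k is +10. Two shifts are in play — +10 for a/e/i/o/u, +6 for every other letter.
Applying it to jewel: j(cons)+6=p, e(vowel)+10=o, w(cons)+6=c, e(vowel)+10=o, l(cons)+6=r.

pocor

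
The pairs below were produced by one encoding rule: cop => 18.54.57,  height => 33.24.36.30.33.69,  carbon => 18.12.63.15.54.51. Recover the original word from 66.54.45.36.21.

solid

c(#3)→18 and o(#15)→54: differences scale by 3, so n = 3·pos + 9. With a=1..z=26, the number is 3·pos + 9.
Undoing it on 66.54.45.36.21: 66→(66−9)÷3=19=s, 54→(54−9)÷3=15=o, 45→(45−9)÷3=12=l, 36→(36−9)÷3=9=i, 21→(21−9)÷3=4=d.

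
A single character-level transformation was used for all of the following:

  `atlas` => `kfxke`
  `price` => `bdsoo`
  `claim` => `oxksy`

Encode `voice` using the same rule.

The shift depends on letter class: consonant t→f is +12, but vowel a→k is +10. Two shifts are in play — +10 for a/e/i/o/u, +12 for every other letter.
Applying it to voice: v(cons)+12=h, o(vowel)+10=y, i(vowel)+10=s, c(cons)+12=o, e(vowel)+10=o.

hysoo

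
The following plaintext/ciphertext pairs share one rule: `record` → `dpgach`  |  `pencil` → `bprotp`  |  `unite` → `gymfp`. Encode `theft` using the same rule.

The shifts repeat in a cycle of length 3: positions 0,1,… shift by +12, +11, +4, then the pattern repeats.
For theft: t+12=f, h+11=s, e+4=i, f+12=r, t+11=e.

fsire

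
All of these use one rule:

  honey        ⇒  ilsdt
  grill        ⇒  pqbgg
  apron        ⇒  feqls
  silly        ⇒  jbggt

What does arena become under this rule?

h(7)→i(8) and o(14)→l(11) fit y≡19x+5 (mod 26); the inverse of 19 mod 26 is 11. Treating letters as 0–25, the rule is x ↦ 19x + 5 (mod 26).
On arena: a(0)→19·0+5≡5=f; r(17)→19·17+5≡16=q; e(4)→19·4+5≡3=d; n(13)→19·13+5≡18=s; a(0)→19·0+5≡5=f (all mod 26).

fqdsf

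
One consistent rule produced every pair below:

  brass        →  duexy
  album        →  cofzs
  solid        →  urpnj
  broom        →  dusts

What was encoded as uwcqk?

Each letter shifts forward by (position + 2), i.e. 2, 3, 4, … — the shift grows by one for each successive letter.
Undoing it on uwcqk: u−2=s, w−3=t, c−4=y, q−5=l, k−6=e.

style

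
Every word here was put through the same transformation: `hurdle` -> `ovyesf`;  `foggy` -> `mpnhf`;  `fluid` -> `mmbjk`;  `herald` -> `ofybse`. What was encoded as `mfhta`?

feast

A repeating key of period 2 is used — shifts +7, +1 over and over.
Reversing it on mfhta: m−7=f, f−1=e, h−7=a, t−1=s, a−7=t.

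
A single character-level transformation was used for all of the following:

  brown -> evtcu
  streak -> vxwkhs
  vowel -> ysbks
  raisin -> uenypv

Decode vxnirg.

The shift increases by 1 at each position, starting from +3: 3, 4, 5, ….
Decoding vxnirg: v−3=s, x−4=t, n−5=i, i−6=c, r−7=k, g−8=y.

sticky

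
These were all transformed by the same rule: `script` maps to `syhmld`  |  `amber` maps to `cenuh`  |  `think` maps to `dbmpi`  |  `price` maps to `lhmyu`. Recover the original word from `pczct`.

naval

s(18)→s(18) and c(2)→y(24) fit y≡11x+2 (mod 26); the inverse of 11 mod 26 is 19. This is an affine cipher: with a=0,…,z=25, each position x becomes (11x+2) mod 26.
Reversing it on pczct: p(15)→19·(15−2)≡13=n; c(2)→19·(2−2)≡0=a; z(25)→19·(25−2)≡21=v; c(2)→19·(2−2)≡0=a; t(19)→19·(19−2)≡11=l (all mod 26).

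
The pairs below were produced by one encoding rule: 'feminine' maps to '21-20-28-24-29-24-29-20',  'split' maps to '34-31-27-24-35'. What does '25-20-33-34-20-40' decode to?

f is letter #6 and maps to 21: an offset of 15. Each letter is replaced by its alphabet position (a=1..z=26) + 15.
Reversing it on 25-20-33-34-20-40: 25→(25−15)÷1=10=j, 20→(20−15)÷1=5=e, 33→(33−15)÷1=18=r, 34→(34−15)÷1=19=s, 20→(20−15)÷1=5=e, 40→(40−15)÷1=25=y.

jersey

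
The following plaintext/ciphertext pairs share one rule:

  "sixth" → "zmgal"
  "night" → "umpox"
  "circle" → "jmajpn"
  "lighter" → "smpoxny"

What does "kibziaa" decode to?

dessert

It's a Vigenère-style cipher with numeric key [7,4,9]: position i shifts by key[i mod 3].
Reversing it on kibziaa: k−7=d, i−4=e, b−9=s, z−7=s, i−4=e, a−9=r, a−7=t.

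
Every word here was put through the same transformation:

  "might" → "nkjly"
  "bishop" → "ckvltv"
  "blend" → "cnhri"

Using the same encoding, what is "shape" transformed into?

tjdtj

In might: m→n is +1, i→k is +2, g→j is +3, h→l is +4 — the shift increases by 1 each position. The shift increases by 1 at each position, starting from +1: 1, 2, 3, ….
For shape: s+1=t, h+2=j, a+3=d, p+4=t, e+5=j.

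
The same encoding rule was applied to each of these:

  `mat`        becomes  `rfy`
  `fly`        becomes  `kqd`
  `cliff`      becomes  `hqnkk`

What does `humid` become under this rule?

mzrni

This is a Caesar cipher with shift 5.
On humid: h+5=m, u+5=z, m+5=r, i+5=n, d+5=i.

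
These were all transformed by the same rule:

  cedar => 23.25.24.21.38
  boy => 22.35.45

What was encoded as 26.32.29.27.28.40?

flight

c is letter #3 and maps to 23: an offset of 20. The number is (letter's place in the alphabet, a=1) + 20.
Reversing it on 26.32.29.27.28.40: 26→(26−20)÷1=6=f, 32→(32−20)÷1=12=l, 29→(29−20)÷1=9=i, 27→(27−20)÷1=7=g, 28→(28−20)÷1=8=h, 40→(40−20)÷1=20=t.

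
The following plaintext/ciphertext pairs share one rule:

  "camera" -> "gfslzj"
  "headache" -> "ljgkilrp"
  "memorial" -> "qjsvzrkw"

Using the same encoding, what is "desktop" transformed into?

Each letter shifts forward by (position + 4), i.e. 4, 5, 6, … — the shift grows by one for each successive letter.
Applying it to desktop: d+4=h, e+5=j, s+6=y, k+7=r, t+8=b, o+9=x, p+10=z.

hjyrbxz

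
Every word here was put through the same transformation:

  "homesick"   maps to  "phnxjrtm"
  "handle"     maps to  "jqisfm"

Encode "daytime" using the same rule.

jrnydfi

Read the word backwards and shift each letter +5.
On daytime: reverse → emityad; then shift: e+5=j, m+5=r, i+5=n, t+5=y, y+5=d, a+5=f, d+5=i.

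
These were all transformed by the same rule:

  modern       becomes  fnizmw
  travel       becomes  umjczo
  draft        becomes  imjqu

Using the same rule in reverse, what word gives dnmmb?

sorry

m(12)→f(5) and o(14)→n(13) fit y≡17x+9 (mod 26); the inverse of 17 mod 26 is 23. Treating letters as 0–25, the rule is x ↦ 17x + 9 (mod 26).
Reversing it on dnmmb: d(3)→23·(3−9)≡18=s; n(13)→23·(13−9)≡14=o; m(12)→23·(12−9)≡17=r; m(12)→23·(12−9)≡17=r; b(1)→23·(1−9)≡24=y (all mod 26).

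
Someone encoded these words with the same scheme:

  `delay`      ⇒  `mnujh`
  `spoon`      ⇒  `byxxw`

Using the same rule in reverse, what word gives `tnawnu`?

Compare letters: d→m is +9, e→n is +9, l→u is +9 — a constant shift. Every letter moves 9 places later in the alphabet, wrapping around z→a.
Undoing it on tnawnu: t−9=k, n−9=e, a−9=r, w−9=n, n−9=e, u−9=l.

kernel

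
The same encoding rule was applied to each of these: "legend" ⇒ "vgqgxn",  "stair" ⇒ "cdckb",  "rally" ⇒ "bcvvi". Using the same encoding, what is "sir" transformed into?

The shift depends on letter class: consonant l→v is +10, but vowel e→g is +2. Vowels shift forward by 2 and consonants shift forward by 10.
For sir: s(cons)+10=c, i(vowel)+2=k, r(cons)+10=b.

ckb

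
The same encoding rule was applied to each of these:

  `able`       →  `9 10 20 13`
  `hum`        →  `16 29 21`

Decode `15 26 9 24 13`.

grape

a is letter #1 and maps to 9: an offset of 8. Letters become their 1-based position plus 8 (so a→9, b→10, …).
Undoing it on 15 26 9 24 13: 15→(15−8)÷1=7=g, 26→(26−8)÷1=18=r, 9→(9−8)÷1=1=a, 24→(24−8)÷1=16=p, 13→(13−8)÷1=5=e.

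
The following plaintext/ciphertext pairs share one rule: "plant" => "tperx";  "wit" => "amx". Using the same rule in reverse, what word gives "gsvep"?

Compare letters: p→t is +4, l→p is +4, a→e is +4 — a constant shift. Each letter is shifted forward by 4 in the alphabet (a Caesar shift of +4).
Decoding gsvep: g−4=c, s−4=o, v−4=r, e−4=a, p−4=l.

coral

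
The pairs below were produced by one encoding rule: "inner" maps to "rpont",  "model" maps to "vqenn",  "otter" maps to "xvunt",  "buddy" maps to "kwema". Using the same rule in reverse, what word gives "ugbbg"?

A repeating key of period 3 is used — shifts +9, +2, +1 over and over.
Undoing it on ugbbg: u−9=l, g−2=e, b−1=a, b−9=s, g−2=e.

lease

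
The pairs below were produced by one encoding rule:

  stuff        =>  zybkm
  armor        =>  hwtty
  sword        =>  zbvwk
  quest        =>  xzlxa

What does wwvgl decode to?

Shifts by position in stuff: pos 0: s→z (+7), pos 1: t→y (+5), pos 2: u→b (+7), pos 3: f→k (+5) — repeating every 2. It's a Vigenère-style cipher with numeric key [7,5]: position i shifts by key[i mod 2].
Decoding wwvgl: w−7=p, w−5=r, v−7=o, g−5=b, l−7=e.

probe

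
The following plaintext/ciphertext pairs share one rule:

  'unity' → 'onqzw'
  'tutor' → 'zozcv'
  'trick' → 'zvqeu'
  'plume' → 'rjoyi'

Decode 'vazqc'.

Treating letters as 0–25, the rule is x ↦ 15x + 0 (mod 26).
Undoing it on vazqc: v(21)→7·(21−0)≡17=r; a(0)→7·(0−0)≡0=a; z(25)→7·(25−0)≡19=t; q(16)→7·(16−0)≡8=i; c(2)→7·(2−0)≡14=o (all mod 26).

ratio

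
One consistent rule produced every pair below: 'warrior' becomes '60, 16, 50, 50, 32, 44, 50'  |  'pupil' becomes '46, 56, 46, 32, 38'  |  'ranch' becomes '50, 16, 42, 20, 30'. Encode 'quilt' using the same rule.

w(#23)→60 and a(#1)→16: differences scale by 2, so n = 2·pos + 14. Each letter becomes 2×(its alphabet position, a=1..z=26) + 14.
Applying it to quilt: q=17→48, u=21→56, i=9→32, l=12→38, t=20→54.

48, 56, 32, 38, 54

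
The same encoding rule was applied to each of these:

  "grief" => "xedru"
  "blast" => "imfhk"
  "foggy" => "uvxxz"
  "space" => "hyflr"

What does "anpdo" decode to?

Treating letters as 0–25, the rule is x ↦ 3x + 5 (mod 26).
Reversing it on anpdo: a(0)→9·(0−5)≡7=h; n(13)→9·(13−5)≡20=u; p(15)→9·(15−5)≡12=m; d(3)→9·(3−5)≡8=i; o(14)→9·(14−5)≡3=d (all mod 26).

humid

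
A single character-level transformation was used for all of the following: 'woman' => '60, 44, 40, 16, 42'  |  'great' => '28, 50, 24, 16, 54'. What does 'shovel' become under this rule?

52, 30, 44, 58, 24, 38

w(#23)→60 and o(#15)→44: differences scale by 2, so n = 2·pos + 14. Each letter becomes 2×(its alphabet position, a=1..z=26) + 14.
For shovel: s=19→52, h=8→30, o=15→44, v=22→58, e=5→24, l=12→38.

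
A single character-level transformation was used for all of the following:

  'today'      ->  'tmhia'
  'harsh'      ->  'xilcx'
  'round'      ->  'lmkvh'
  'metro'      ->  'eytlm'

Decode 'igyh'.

aged

Treating letters as 0–25, the rule is x ↦ 17x + 8 (mod 26).
Reversing it on igyh: i(8)→23·(8−8)≡0=a; g(6)→23·(6−8)≡6=g; y(24)→23·(24−8)≡4=e; h(7)→23·(7−8)≡3=d (all mod 26).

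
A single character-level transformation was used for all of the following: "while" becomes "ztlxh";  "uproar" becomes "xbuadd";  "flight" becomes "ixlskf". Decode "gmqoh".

dance

Shifts by position in while: pos 0: w→z (+3), pos 1: h→t (+12), pos 2: i→l (+3), pos 3: l→x (+12) — repeating every 2. It's a Vigenère-style cipher with numeric key [3,12]: position i shifts by key[i mod 2].
Decoding gmqoh: g−3=d, m−12=a, q−3=n, o−12=c, h−3=e.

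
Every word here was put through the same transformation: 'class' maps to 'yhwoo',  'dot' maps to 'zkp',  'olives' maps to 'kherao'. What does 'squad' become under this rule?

omqwz

Compare letters: c→y is +22, l→h is +22, a→w is +22 — a constant shift. Each letter is shifted forward by 22 in the alphabet (a Caesar shift of +22).
On squad: s+22=o, q+22=m, u+22=q, a+22=w, d+22=z.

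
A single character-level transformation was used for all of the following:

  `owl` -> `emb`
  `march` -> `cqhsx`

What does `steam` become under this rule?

ijuqc

Compare letters: o→e is +16, w→m is +16, l→b is +16 — a constant shift. Each letter is shifted forward by 16 in the alphabet (a Caesar shift of +16).
On steam: s+16=i, t+16=j, e+16=u, a+16=q, m+16=c.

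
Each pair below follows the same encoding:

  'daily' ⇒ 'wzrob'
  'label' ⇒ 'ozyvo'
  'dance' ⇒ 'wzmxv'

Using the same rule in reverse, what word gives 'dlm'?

Each pair mirrors across the alphabet (d↔w, a↔z, i↔r): positions sum to 25. Letters are reflected about the middle of the alphabet (position → 25−position): Atbash.
Reversing it on dlm: d↔w, l↔o, m↔n.

won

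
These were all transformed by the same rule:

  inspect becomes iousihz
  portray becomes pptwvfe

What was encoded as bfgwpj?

beetle

Each letter shifts forward by its position index (0, 1, 2, …) — the shift grows by one for each successive letter.
Decoding bfgwpj: b−0=b, f−1=e, g−2=e, w−3=t, p−4=l, j−5=e.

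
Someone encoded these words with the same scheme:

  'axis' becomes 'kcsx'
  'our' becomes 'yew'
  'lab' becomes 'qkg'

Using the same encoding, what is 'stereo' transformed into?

The shift depends on letter class: consonant x→c is +5, but vowel a→k is +10. Two shifts are in play — +10 for a/e/i/o/u, +5 for every other letter.
On stereo: s(cons)+5=x, t(cons)+5=y, e(vowel)+10=o, r(cons)+5=w, e(vowel)+10=o, o(vowel)+10=y.

xyowoy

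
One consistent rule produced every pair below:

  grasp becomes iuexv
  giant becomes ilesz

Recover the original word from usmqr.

In grasp: g→i is +2, r→u is +3, a→e is +4, s→x is +5 — the shift increases by 1 each position. Letter i (0-indexed) is shifted by i+2, so successive shifts are 2, 3, 4, ….
Reversing it on usmqr: u−2=s, s−3=p, m−4=i, q−5=l, r−6=l.

spill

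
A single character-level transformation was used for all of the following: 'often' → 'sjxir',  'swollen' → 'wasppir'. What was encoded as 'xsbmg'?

Each letter is shifted forward by 4 in the alphabet (a Caesar shift of +4).
Decoding xsbmg: x−4=t, s−4=o, b−4=x, m−4=i, g−4=c.

toxic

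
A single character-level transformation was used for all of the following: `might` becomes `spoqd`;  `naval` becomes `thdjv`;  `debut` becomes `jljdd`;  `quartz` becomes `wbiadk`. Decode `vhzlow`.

parcel

In might: m→s is +6, i→p is +7, g→o is +8, h→q is +9 — the shift increases by 1 each position. Each letter shifts forward by (position + 6), i.e. 6, 7, 8, … — the shift grows by one for each successive letter.
Decoding vhzlow: v−6=p, h−7=a, z−8=r, l−9=c, o−10=e, w−11=l.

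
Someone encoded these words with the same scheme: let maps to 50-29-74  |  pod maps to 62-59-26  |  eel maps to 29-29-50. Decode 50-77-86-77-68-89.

Each letter becomes 3×(its alphabet position, a=1..z=26) + 14.
Undoing it on 50-77-86-77-68-89: 50→(50−14)÷3=12=l, 77→(77−14)÷3=21=u, 86→(86−14)÷3=24=x, 77→(77−14)÷3=21=u, 68→(68−14)÷3=18=r, 89→(89−14)÷3=25=y.

luxury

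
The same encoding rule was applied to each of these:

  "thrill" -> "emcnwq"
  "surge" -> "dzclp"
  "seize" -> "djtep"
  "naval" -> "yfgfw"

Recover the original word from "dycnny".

strict

Shifts by position in thrill: pos 0: t→e (+11), pos 1: h→m (+5), pos 2: r→c (+11), pos 3: i→n (+5) — repeating every 2. It's a Vigenère-style cipher with numeric key [11,5]: position i shifts by key[i mod 2].
Undoing it on dycnny: d−11=s, y−5=t, c−11=r, n−5=i, n−11=c, y−5=t.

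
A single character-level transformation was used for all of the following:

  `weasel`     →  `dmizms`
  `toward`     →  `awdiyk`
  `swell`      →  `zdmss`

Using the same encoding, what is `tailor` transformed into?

The shift depends on letter class: consonant w→d is +7, but vowel e→m is +8. The rule splits by letter class: vowels +8, consonants +7.
Applying it to tailor: t(cons)+7=a, a(vowel)+8=i, i(vowel)+8=q, l(cons)+7=s, o(vowel)+8=w, r(cons)+7=y.

aiqswy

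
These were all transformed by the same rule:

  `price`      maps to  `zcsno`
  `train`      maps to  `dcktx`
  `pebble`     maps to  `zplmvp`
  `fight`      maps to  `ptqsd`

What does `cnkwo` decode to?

A repeating key of period 2 is used — shifts +10, +11 over and over.
Decoding cnkwo: c−10=s, n−11=c, k−10=a, w−11=l, o−10=e.

scale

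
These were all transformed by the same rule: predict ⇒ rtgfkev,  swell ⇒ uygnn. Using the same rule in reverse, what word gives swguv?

quest

Compare letters: p→r is +2, r→t is +2, e→g is +2 — a constant shift. This is a Caesar cipher with shift 2.
Undoing it on swguv: s−2=q, w−2=u, g−2=e, u−2=s, v−2=t.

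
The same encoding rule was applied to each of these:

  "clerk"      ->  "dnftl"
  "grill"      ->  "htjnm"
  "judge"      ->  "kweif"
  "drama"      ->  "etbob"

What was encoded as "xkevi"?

It's a Vigenère-style cipher with numeric key [1,2]: position i shifts by key[i mod 2].
Decoding xkevi: x−1=w, k−2=i, e−1=d, v−2=t, i−1=h.

width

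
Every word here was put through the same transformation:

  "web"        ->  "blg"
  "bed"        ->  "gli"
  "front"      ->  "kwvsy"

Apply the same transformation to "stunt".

xybsy

Two shifts are in play — +7 for a/e/i/o/u, +5 for every other letter.
On stunt: s(cons)+5=x, t(cons)+5=y, u(vowel)+7=b, n(cons)+5=s, t(cons)+5=y.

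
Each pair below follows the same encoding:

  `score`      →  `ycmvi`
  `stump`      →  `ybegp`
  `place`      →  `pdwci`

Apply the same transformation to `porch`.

This is an affine cipher: with a=0,…,z=25, each position x becomes (3x+22) mod 26.
On porch: p(15)→3·15+22≡15=p; o(14)→3·14+22≡12=m; r(17)→3·17+22≡21=v; c(2)→3·2+22≡2=c; h(7)→3·7+22≡17=r (all mod 26).

pmvcr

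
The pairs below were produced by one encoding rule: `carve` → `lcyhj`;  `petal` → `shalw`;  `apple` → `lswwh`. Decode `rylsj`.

The word is reversed, then every letter is shifted forward by 7.
Reversing it on rylsj: shift back: r−7=k, y−7=r, l−7=e, s−7=l, j−7=c → krelc; then reverse → clerk.

clerk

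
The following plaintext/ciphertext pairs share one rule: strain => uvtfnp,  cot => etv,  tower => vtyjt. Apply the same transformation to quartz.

szftvb

The shift depends on letter class: consonant s→u is +2, but vowel a→f is +5. Two shifts are in play — +5 for a/e/i/o/u, +2 for every other letter.
Applying it to quartz: q(cons)+2=s, u(vowel)+5=z, a(vowel)+5=f, r(cons)+2=t, t(cons)+2=v, z(cons)+2=b.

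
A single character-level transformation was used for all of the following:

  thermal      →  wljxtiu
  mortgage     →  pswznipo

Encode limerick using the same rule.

omrkyqlu

Letter i (0-indexed) is shifted by i+3, so successive shifts are 3, 4, 5, ….
Applying it to limerick: l+3=o, i+4=m, m+5=r, e+6=k, r+7=y, i+8=q, c+9=l, k+10=u.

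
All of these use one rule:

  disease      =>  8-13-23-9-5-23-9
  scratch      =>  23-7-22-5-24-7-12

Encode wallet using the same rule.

d is letter #4 and maps to 8: an offset of 4. Letters become their 1-based position plus 4 (so a→5, b→6, …).
On wallet: w=23→27, a=1→5, l=12→16, l=12→16, e=5→9, t=20→24.

27-5-16-16-9-24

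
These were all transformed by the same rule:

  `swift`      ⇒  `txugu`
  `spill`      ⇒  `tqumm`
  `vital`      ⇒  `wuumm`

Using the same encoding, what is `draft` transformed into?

esmgu

The shift depends on letter class: consonant s→t is +1, but vowel i→u is +12. Vowels shift forward by 12 and consonants shift forward by 1.
Applying it to draft: d(cons)+1=e, r(cons)+1=s, a(vowel)+12=m, f(cons)+1=g, t(cons)+1=u.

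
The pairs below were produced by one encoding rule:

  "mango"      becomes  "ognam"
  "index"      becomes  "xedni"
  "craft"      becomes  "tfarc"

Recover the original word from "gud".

The output letters match the input read backwards: mango reversed is ognam. The word is simply reversed.
Decoding gud: then reverse → dug.

dug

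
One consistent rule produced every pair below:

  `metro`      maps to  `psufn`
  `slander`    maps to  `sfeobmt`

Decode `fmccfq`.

The output letters match the input read backwards, each shifted +1: metro reversed is ortem. Two steps: reverse the string, then apply a Caesar shift of +1.
Decoding fmccfq: shift back: f−1=e, m−1=l, c−1=b, c−1=b, f−1=e, q−1=p → elbbep; then reverse → pebble.

pebble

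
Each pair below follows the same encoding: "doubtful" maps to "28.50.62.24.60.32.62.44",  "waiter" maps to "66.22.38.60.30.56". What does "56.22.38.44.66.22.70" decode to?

railway

With a=1..z=26, the number is 2·pos + 20.
Reversing it on 56.22.38.44.66.22.70: 56→(56−20)÷2=18=r, 22→(22−20)÷2=1=a, 38→(38−20)÷2=9=i, 44→(44−20)÷2=12=l, 66→(66−20)÷2=23=w, 22→(22−20)÷2=1=a, 70→(70−20)÷2=25=y.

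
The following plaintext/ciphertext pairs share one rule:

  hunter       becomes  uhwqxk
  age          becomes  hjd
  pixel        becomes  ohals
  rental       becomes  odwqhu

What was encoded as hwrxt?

quote

The output letters match the input read backwards, each shifted +3: hunter reversed is retnuh. Two steps: reverse the string, then apply a Caesar shift of +3.
Decoding hwrxt: shift back: h−3=e, w−3=t, r−3=o, x−3=u, t−3=q → etouq; then reverse → quote.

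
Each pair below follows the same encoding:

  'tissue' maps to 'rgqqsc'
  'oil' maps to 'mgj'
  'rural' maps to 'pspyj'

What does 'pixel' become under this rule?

ngvcj

Every letter moves 24 places later in the alphabet, wrapping around z→a.
For pixel: p+24=n, i+24=g, x+24=v, e+24=c, l+24=j.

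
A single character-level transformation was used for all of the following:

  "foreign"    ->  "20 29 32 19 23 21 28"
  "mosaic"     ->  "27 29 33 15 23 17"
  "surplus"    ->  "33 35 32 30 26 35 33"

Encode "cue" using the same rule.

f is letter #6 and maps to 20: an offset of 14. Letters become their 1-based position plus 14 (so a→15, b→16, …).
Applying it to cue: c=3→17, u=21→35, e=5→19.

17 35 19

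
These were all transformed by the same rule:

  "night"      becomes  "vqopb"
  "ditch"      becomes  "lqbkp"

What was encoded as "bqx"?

tip

Compare letters: n→v is +8, i→q is +8, g→o is +8 — a constant shift. This is a Caesar cipher with shift 8.
Reversing it on bqx: b−8=t, q−8=i, x−8=p.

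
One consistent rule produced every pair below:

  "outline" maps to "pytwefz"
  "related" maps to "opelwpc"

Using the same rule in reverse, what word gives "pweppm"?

Two steps: reverse the string, then apply a Caesar shift of +11.
Reversing it on pweppm: shift back: p−11=e, w−11=l, e−11=t, p−11=e, p−11=e, m−11=b → elteeb; then reverse → beetle.

beetle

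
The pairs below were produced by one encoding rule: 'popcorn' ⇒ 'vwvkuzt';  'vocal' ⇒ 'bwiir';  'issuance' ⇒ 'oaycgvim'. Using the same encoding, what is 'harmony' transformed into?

It's a Vigenère-style cipher with numeric key [6,8]: position i shifts by key[i mod 2].
On harmony: h+6=n, a+8=i, r+6=x, m+8=u, o+6=u, n+8=v, y+6=e.

nixuuve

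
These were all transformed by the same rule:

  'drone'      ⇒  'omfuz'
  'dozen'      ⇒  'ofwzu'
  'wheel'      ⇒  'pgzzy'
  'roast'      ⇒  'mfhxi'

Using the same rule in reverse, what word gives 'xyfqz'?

slope

d(3)→o(14) and r(17)→m(12) fit y≡11x+7 (mod 26); the inverse of 11 mod 26 is 19. Each letter's alphabet position (a=0..z=25) is mapped through 11·x+7 mod 26 — an affine cipher.
Decoding xyfqz: x(23)→19·(23−7)≡18=s; y(24)→19·(24−7)≡11=l; f(5)→19·(5−7)≡14=o; q(16)→19·(16−7)≡15=p; z(25)→19·(25−7)≡4=e (all mod 26).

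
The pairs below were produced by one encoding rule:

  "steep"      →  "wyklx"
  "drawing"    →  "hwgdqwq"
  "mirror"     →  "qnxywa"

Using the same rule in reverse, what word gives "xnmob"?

Letter i (0-indexed) is shifted by i+4, so successive shifts are 4, 5, 6, ….
Reversing it on xnmob: x−4=t, n−5=i, m−6=g, o−7=h, b−8=t.

tight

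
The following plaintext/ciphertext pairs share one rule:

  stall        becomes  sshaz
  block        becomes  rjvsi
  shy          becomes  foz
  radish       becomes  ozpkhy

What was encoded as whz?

Read the word backwards and shift each letter +7.
Reversing it on whz: shift back: w−7=p, h−7=a, z−7=s → pas; then reverse → sap.

sap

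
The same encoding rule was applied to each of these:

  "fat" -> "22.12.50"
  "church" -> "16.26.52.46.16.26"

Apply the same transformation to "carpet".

The formula is n = 2×(alphabet index, a=1) + 10.
On carpet: c=3→16, a=1→12, r=18→46, p=16→42, e=5→20, t=20→50.

16.12.46.42.20.50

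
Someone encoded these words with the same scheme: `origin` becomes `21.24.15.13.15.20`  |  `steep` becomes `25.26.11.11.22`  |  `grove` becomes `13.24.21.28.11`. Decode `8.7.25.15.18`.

o is letter #15 and maps to 21: an offset of 6. Each letter is replaced by its alphabet position (a=1..z=26) + 6.
Undoing it on 8.7.25.15.18: 8→(8−6)÷1=2=b, 7→(7−6)÷1=1=a, 25→(25−6)÷1=19=s, 15→(15−6)÷1=9=i, 18→(18−6)÷1=12=l.

basil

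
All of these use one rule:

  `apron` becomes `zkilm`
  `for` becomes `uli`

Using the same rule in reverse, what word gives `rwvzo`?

ideal

Each pair mirrors across the alphabet (a↔z, p↔k, r↔i): positions sum to 25. Letters are reflected about the middle of the alphabet (position → 25−position): Atbash.
Decoding rwvzo: r↔i, w↔d, v↔e, z↔a, o↔l.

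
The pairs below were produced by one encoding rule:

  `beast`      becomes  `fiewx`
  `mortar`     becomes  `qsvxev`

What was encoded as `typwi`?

Each letter is shifted forward by 4 in the alphabet (a Caesar shift of +4).
Reversing it on typwi: t−4=p, y−4=u, p−4=l, w−4=s, i−4=e.

pulse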